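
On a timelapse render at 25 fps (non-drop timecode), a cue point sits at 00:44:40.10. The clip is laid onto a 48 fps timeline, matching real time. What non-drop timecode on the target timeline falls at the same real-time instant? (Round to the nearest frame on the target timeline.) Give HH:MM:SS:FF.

00:44:40:19

Source frame index: (0×3600 + 44×60 + 40) × 25 + 10 = 67010.
Real time: 67010 / (25) = 13402/5 s.
Target frame: (13402/5) × (48) = 643296/5 ≈ 128659.200 → 128659.
At 48 labels/s: frame 128659 → 00:44:40:19.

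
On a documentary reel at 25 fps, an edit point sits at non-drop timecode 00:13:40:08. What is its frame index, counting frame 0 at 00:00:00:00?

20508

Total seconds to the label: (0 × 3600 + 13 × 60 + 40) = 820.
Frame index = 820 × 25 + 8 = 20508.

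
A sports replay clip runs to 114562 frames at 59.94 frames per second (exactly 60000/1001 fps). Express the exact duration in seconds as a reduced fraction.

Running time = 114562 ÷ (60000/1001) = 114562 × 1001/60000 = 57338281/30000 s.

57338281/30000 seconds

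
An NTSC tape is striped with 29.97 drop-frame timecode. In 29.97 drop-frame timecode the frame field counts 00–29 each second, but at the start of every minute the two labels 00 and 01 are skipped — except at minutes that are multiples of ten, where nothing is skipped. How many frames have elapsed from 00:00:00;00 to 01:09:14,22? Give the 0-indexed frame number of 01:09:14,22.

Complete 10-minute blocks: 6, each 17982 frames → 107892.
Remaining 9 whole minutes in the current block: 1800 + 8 × 1798 = 16184 frames.
Within the current minute: 14 × 30 + 22 − 2 = 440 (labels ;00/;01 skipped at this minute). Total = 107892 + 16184 + 440 = 124516.

124516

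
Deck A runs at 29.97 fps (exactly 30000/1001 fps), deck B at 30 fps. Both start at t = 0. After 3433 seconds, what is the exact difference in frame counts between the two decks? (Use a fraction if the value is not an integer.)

102990/1001 frames

A emits 30000/1001 × 3433 = 102990000/1001 frames; B emits 30 × 3433 = 102990.
Difference = 102990/1001 frames (≈ 102.8871); B is ahead of A.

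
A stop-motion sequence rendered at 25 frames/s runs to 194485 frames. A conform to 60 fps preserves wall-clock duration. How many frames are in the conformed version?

Target frames = source frames × (target rate / source rate) = 194485 × (60)/(25) = 194485 × 12/5 = 466764.

466764 frames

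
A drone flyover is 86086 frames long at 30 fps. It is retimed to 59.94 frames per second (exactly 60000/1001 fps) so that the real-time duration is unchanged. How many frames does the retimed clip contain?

172000 frames

Target frames = source frames × (target rate / source rate) = 86086 × (60000/1001)/(30) = 86086 × 2000/1001 = 172000.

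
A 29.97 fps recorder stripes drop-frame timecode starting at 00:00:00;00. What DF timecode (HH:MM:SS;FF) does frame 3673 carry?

00:02:02;17

Ten DF minutes hold 17982 frames, so frame 3673 lies in block 0 (frames 0–17981) with 3673 frames into that block.
The block's first minute is 1800 frames and the rest 1798 each; 3673 frames reaches minute 2, so 0 × 18 + 2 × 2 = 4 labels have been skipped so far.
Adding those back, label number 3673 + 4 = 3677 at 30 labels/s is 122 s + 17 f = 0 h 2 min 2 s frame 17, i.e. 00:02:02;17.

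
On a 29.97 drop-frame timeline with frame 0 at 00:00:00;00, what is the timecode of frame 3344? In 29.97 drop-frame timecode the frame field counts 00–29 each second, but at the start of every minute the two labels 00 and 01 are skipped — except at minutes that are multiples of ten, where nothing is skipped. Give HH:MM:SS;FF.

Each 10-minute DF block holds 10 × 60 × 30 − 9 × 2 = 17982 frames. 3344 ÷ 17982 → 0 full blocks, remainder 3344.
Within the partial block the first minute is 1800 frames and each further minute 1798, so 1 further minute boundary passed. Total skipped labels = 18 × 0 + 2 × 1 = 2.
Non-drop label index = 3344 + 2 = 3346; at 30 labels/s that is 00:01:51:16, i.e. DF 00:01:51;16.

00:01:51;16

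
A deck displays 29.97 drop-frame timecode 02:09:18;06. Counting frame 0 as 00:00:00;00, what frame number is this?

Complete 10-minute blocks: 12, each 17982 frames → 215784.
Remaining 9 whole minutes in the current block: 1800 + 8 × 1798 = 16184 frames.
Within the current minute: 18 × 30 + 6 − 2 = 544 (labels ;00/;01 skipped at this minute). Total = 215784 + 16184 + 544 = 232512.

232512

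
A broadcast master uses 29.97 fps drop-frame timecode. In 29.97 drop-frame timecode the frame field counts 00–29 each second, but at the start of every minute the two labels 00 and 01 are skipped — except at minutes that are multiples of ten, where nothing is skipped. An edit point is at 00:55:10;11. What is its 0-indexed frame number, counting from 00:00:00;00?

99211

Complete 10-minute blocks: 5, each 17982 frames → 89910.
Remaining 5 whole minutes in the current block: 1800 + 4 × 1798 = 8992 frames.
Within the current minute: 10 × 30 + 11 − 2 = 309 (labels ;00/;01 skipped at this minute). Total = 89910 + 8992 + 309 = 99211.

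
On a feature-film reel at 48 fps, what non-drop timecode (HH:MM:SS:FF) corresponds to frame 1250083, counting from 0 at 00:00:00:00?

1250083 ÷ 48 = 26043 full seconds, remainder 19 frames.
26043 s = 7 h 14 min 3 s.
Timecode: 07:14:03:19.

07:14:03:19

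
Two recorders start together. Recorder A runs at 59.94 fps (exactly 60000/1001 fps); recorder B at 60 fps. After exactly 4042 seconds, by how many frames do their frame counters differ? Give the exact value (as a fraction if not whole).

A emits 60000/1001 × 4042 = 242520000/1001 frames; B emits 60 × 4042 = 242520.
Difference = 242520/1001 frames (≈ 242.2777); B is ahead of A.

242520/1001 frames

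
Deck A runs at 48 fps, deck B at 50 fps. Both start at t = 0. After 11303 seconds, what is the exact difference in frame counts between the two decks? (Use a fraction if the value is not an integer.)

22606 frames

A emits 48 × 11303 = 542544 frames; B emits 50 × 11303 = 565150.
Difference = 22606 frames; B is ahead of A.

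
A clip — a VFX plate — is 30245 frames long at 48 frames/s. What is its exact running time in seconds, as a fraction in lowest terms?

Running time = 30245 ÷ (48) = 30245 × 1/48 = 30245/48 s.

30245/48 seconds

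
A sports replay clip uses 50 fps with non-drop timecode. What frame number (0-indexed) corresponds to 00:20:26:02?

Total seconds to the label: (0 × 3600 + 20 × 60 + 26) = 1226.
Frame index = 1226 × 50 + 2 = 61302.

frame 61302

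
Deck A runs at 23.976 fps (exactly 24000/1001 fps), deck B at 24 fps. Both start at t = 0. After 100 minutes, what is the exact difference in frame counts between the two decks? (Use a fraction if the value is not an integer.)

100 min = 6000 s.
A emits 24000/1001 × 6000 = 144000000/1001 frames; B emits 24 × 6000 = 144000.
Difference = 144000/1001 frames (≈ 143.8561); B is ahead of A.

144000/1001 frames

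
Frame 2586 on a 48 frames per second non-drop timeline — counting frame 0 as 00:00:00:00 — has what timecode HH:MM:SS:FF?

00:00:53:42

2586 ÷ 48 = 53 full seconds, remainder 42 frames.
53 s = 0 h 0 min 53 s.
Timecode: 00:00:53:42.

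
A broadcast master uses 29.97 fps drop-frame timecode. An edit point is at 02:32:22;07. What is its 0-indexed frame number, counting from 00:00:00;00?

Complete 10-minute blocks: 15, each 17982 frames → 269730.
Remaining 2 whole minutes in the current block: 1800 + 1 × 1798 = 3598 frames.
Within the current minute: 22 × 30 + 7 − 2 = 665 (labels ;00/;01 skipped at this minute). Total = 269730 + 3598 + 665 = 273993.

273993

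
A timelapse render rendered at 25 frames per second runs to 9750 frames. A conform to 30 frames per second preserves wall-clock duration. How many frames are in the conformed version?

11700 frames

Target frames = source frames × (target rate / source rate) = 9750 × (30)/(25) = 9750 × 6/5 = 11700.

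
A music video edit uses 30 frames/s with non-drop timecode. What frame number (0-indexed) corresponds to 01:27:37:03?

frame 157713

Total seconds to the label: (1 × 3600 + 27 × 60 + 37) = 5257.
Frame index = 5257 × 30 + 3 = 157713.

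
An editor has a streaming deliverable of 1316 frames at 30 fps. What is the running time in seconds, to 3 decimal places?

43.867 seconds

Running time = 1316 × 1/30 = 658/15 s ≈ 43.867 s.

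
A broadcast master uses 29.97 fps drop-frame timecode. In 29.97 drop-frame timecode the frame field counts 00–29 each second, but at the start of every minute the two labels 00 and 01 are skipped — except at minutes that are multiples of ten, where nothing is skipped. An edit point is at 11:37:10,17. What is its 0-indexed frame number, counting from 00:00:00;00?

As if non-drop at 30 labels/s: (11 × 3600 + 37 × 60 + 10) × 30 + 17 = 1254917.
Minute boundaries passed: 697; those not divisible by 10: 697 − 69 = 628; dropped labels = 2 × 628 = 1256.
Actual frame index = 1254917 − 1256 = 1253661.

1253661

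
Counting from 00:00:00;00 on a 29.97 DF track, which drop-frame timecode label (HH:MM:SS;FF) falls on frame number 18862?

Ten DF minutes hold 17982 frames, so frame 18862 lies in block 1 (frames 17982–35963) with 880 frames into that block.
The block's first minute is 1800 frames and the rest 1798 each; 880 frames reaches minute 0, so 1 × 18 + 0 × 2 = 18 labels have been skipped so far.
Adding those back, label number 18862 + 18 = 18880 at 30 labels/s is 629 s + 10 f = 0 h 10 min 29 s frame 10, i.e. 00:10:29;10.

00:10:29;10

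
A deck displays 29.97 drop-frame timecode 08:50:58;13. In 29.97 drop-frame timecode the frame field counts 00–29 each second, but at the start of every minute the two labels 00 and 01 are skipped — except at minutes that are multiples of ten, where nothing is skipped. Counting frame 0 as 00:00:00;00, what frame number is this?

954799

As if non-drop at 30 labels/s: (8 × 3600 + 50 × 60 + 58) × 30 + 13 = 955753.
Minute boundaries passed: 530; those not divisible by 10: 530 − 53 = 477; dropped labels = 2 × 477 = 954.
Actual frame index = 955753 − 954 = 954799.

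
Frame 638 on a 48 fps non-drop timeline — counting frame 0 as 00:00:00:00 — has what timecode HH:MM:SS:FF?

00:00:13:14

638 ÷ 48 = 13 full seconds, remainder 14 frames.
13 s = 0 h 0 min 13 s.
Timecode: 00:00:13:14.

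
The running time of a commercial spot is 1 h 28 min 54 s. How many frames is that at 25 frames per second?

1 h 28 min 54 s = 5334 s.
Frames = 5334 × 25 = 133350.

133350 frames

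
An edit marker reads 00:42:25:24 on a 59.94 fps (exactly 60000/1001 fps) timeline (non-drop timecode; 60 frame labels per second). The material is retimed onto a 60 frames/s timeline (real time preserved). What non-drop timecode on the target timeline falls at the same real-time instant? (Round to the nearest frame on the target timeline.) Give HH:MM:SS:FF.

00:42:27:57

Source frame index: (0×3600 + 42×60 + 25) × 60 + 24 = 152724.
Real time: 152724 / (60000/1001) = 12739727/5000 s.
Target frame: (12739727/5000) × (60) = 38219181/250 ≈ 152876.724 → 152877.
At 60 labels/s: frame 152877 → 00:42:27:57.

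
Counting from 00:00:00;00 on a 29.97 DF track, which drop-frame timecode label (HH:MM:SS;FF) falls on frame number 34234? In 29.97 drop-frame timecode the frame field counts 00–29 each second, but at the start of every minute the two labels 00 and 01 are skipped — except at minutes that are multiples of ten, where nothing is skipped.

Each 10-minute DF block holds 10 × 60 × 30 − 9 × 2 = 17982 frames. 34234 ÷ 17982 → 1 full block, remainder 16252.
Within the partial block the first minute is 1800 frames and each further minute 1798, so 9 further minute boundaries passed. Total skipped labels = 18 × 1 + 2 × 9 = 36.
Non-drop label index = 34234 + 36 = 34270; at 30 labels/s that is 00:19:02:10, i.e. DF 00:19:02;10.

00:19:02;10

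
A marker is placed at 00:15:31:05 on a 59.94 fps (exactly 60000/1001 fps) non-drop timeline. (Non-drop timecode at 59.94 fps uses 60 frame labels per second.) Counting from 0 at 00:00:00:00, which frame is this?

Total seconds to the label: (0 × 3600 + 15 × 60 + 31) = 931.
Frame index = 931 × 60 + 5 = 55865.

frame 55865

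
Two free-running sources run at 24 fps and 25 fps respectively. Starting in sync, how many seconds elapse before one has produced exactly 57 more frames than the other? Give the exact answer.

The gap grows by |25 − 24| = 1 frame per second.
Time for a 57-frame gap: 57 ÷ (1) = 57 s.

57 seconds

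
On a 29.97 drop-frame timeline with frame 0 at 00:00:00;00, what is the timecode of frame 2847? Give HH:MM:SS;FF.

00:01:34;29

Each 10-minute DF block holds 10 × 60 × 30 − 9 × 2 = 17982 frames. 2847 ÷ 17982 → 0 full blocks, remainder 2847.
Within the partial block the first minute is 1800 frames and each further minute 1798, so 1 further minute boundary passed. Total skipped labels = 18 × 0 + 2 × 1 = 2.
Non-drop label index = 2847 + 2 = 2849; at 30 labels/s that is 00:01:34:29, i.e. DF 00:01:34;29.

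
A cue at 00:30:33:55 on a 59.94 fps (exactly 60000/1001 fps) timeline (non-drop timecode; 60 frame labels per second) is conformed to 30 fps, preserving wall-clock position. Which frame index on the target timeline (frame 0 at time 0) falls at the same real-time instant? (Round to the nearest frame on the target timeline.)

Source frame index: (0×3600 + 30×60 + 33) × 60 + 55 = 110035.
Real time: 110035 / (60000/1001) = 22029007/12000 s.
Target frame: (22029007/12000) × (30) = 22029007/400 ≈ 55072.518 → 55073.

frame 55073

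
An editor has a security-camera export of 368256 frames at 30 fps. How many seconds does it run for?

12275.2 seconds

Running time = 368256 / (30) = 12275.2 s.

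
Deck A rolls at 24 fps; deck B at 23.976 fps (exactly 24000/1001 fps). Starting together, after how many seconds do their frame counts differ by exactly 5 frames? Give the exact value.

5005/24 seconds

The gap grows by |24000/1001 − 24| = 24/1001 frames per second.
Time for a 5-frame gap: 5 ÷ (24/1001) = 5005/24 s.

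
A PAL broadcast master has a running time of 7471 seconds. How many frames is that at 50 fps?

373550 frames

Frames = 7471 × 50 = 373550.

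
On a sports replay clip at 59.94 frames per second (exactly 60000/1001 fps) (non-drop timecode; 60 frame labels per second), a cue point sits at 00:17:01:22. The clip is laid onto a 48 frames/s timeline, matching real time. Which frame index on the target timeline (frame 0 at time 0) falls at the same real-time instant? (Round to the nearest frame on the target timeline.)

Source frame index: (0×3600 + 17×60 + 1) × 60 + 22 = 61282.
Real time: 61282 / (60000/1001) = 30671641/30000 s.
Target frame: (30671641/30000) × (48) = 30671641/625 ≈ 49074.626 → 49075.

frame 49075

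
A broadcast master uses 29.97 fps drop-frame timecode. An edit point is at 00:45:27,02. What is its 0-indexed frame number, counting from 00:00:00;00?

81730

As if non-drop at 30 labels/s: (0 × 3600 + 45 × 60 + 27) × 30 + 2 = 81812.
Minute boundaries passed: 45; those not divisible by 10: 45 − 4 = 41; dropped labels = 2 × 41 = 82.
Actual frame index = 81812 − 82 = 81730.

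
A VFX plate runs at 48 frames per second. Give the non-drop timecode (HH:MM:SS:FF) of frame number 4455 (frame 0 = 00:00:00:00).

4455 ÷ 48 = 92 full seconds, remainder 39 frames.
92 s = 0 h 1 min 32 s.
Timecode: 00:01:32:39.

00:01:32:39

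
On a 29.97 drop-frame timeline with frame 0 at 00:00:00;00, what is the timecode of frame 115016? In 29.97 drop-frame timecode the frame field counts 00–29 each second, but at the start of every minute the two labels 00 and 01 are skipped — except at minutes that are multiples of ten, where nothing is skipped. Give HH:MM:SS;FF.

01:03:57;20

Ten DF minutes hold 17982 frames, so frame 115016 lies in block 6 (frames 107892–125873) with 7124 frames into that block.
The block's first minute is 1800 frames and the rest 1798 each; 7124 frames reaches minute 3, so 6 × 18 + 3 × 2 = 114 labels have been skipped so far.
Adding those back, label number 115016 + 114 = 115130 at 30 labels/s is 3837 s + 20 f = 1 h 3 min 57 s frame 20, i.e. 01:03:57;20.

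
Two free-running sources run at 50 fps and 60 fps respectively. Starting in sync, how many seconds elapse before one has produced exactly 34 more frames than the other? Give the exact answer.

The gap grows by |60 − 50| = 10 frames per second.
Time for a 34-frame gap: 34 ÷ (10) = 3.4 s.

3.4 seconds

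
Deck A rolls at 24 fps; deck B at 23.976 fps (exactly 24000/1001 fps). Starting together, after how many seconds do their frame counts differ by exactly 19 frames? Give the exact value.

19019/24 seconds

The gap grows by |24000/1001 − 24| = 24/1001 frames per second.
Time for a 19-frame gap: 19 ÷ (24/1001) = 19019/24 s.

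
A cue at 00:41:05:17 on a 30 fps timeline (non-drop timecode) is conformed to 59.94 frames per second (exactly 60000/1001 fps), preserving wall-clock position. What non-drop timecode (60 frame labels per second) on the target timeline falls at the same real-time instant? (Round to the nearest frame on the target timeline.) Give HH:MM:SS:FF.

Source frame index: (0×3600 + 41×60 + 5) × 30 + 17 = 73967.
Real time: 73967 / (30) = 73967/30 s.
Target frame: (73967/30) × (60000/1001) = 147934000/1001 ≈ 147786.214 → 147786.
At 60 labels/s: frame 147786 → 00:41:03:06.

00:41:03:06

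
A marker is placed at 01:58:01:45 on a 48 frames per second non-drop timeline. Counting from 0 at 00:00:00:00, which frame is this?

Total seconds to the label: (1 × 3600 + 58 × 60 + 1) = 7081.
Frame index = 7081 × 48 + 45 = 339933.

frame 339933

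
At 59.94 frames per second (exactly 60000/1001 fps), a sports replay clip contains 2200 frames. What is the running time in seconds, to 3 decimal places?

Running time = 2200 × 1001/60000 = 11011/300 s ≈ 36.703 s.

36.703 seconds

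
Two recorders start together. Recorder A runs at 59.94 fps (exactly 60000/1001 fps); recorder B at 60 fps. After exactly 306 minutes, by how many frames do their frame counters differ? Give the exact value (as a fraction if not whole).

1101600/1001 frames

306 min = 18360 s.
A emits 60000/1001 × 18360 = 1101600000/1001 frames; B emits 60 × 18360 = 1101600.
Difference = 1101600/1001 frames (≈ 1100.4995); B is ahead of A.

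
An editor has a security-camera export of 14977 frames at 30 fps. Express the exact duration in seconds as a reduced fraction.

14977/30 seconds

Running time = 14977 ÷ (30) = 14977 × 1/30 = 14977/30 s.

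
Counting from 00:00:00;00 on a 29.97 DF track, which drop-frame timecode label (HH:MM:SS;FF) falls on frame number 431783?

04:00:07;05

Each 10-minute DF block holds 10 × 60 × 30 − 9 × 2 = 17982 frames. 431783 ÷ 17982 → 24 full blocks, remainder 215.
Within the partial block the first minute is 1800 frames and each further minute 1798, so 0 further minute boundaries passed. Total skipped labels = 18 × 24 + 2 × 0 = 432.
Non-drop label index = 431783 + 432 = 432215; at 30 labels/s that is 04:00:07:05, i.e. DF 04:00:07;05.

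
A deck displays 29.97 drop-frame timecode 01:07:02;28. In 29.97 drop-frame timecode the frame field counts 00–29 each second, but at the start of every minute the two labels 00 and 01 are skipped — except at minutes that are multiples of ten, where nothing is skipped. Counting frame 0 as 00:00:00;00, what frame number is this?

120566

Complete 10-minute blocks: 6, each 17982 frames → 107892.
Remaining 7 whole minutes in the current block: 1800 + 6 × 1798 = 12588 frames.
Within the current minute: 2 × 30 + 28 − 2 = 86 (labels ;00/;01 skipped at this minute). Total = 107892 + 12588 + 86 = 120566.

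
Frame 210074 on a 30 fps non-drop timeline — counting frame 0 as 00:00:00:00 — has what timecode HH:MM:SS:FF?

210074 ÷ 30 = 7002 full seconds, remainder 14 frames.
7002 s = 1 h 56 min 42 s.
Timecode: 01:56:42:14.

01:56:42:14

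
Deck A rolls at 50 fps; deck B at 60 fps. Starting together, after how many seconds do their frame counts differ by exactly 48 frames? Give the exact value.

4.8 seconds

The gap grows by |60 − 50| = 10 frames per second.
Time for a 48-frame gap: 48 ÷ (10) = 4.8 s.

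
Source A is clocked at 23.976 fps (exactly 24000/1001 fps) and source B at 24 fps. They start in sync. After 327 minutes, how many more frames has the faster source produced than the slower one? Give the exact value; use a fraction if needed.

470880/1001 frames

327 min = 19620 s.
A emits 24000/1001 × 19620 = 470880000/1001 frames; B emits 24 × 19620 = 470880.
Difference = 470880/1001 frames (≈ 470.4096); B is ahead of A.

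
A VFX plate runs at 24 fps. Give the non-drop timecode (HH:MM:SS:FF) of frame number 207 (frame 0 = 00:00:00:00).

207 ÷ 24 = 8 full seconds, remainder 15 frames.
8 s = 0 h 0 min 8 s.
Timecode: 00:00:08:15.

00:00:08:15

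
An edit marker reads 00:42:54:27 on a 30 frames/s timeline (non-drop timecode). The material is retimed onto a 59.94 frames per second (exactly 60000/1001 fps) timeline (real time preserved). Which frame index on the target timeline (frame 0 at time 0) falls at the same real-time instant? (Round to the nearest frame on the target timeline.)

frame 154340

Source frame index: (0×3600 + 42×60 + 54) × 30 + 27 = 77247.
Real time: 77247 / (30) = 25749/10 s.
Target frame: (25749/10) × (60000/1001) = 154494000/1001 ≈ 154339.660 → 154340.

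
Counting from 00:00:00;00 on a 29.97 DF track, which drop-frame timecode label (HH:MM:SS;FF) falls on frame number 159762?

Each 10-minute DF block holds 10 × 60 × 30 − 9 × 2 = 17982 frames. 159762 ÷ 17982 → 8 full blocks, remainder 15906.
Within the partial block the first minute is 1800 frames and each further minute 1798, so 8 further minute boundaries passed. Total skipped labels = 18 × 8 + 2 × 8 = 160.
Non-drop label index = 159762 + 160 = 159922; at 30 labels/s that is 01:28:50:22, i.e. DF 01:28:50;22.

01:28:50;22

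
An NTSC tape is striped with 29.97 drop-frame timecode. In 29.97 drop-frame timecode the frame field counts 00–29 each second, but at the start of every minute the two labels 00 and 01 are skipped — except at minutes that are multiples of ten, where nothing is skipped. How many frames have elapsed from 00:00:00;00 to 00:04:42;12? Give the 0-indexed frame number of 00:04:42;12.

Complete 10-minute blocks: 0, each 17982 frames → 0.
Remaining 4 whole minutes in the current block: 1800 + 3 × 1798 = 7194 frames.
Within the current minute: 42 × 30 + 12 − 2 = 1270 (labels ;00/;01 skipped at this minute). Total = 0 + 7194 + 1270 = 8464.

8464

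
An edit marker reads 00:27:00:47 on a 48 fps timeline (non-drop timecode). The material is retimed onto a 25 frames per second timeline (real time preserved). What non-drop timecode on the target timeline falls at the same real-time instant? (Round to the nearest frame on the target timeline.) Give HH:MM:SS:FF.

Source frame index: (0×3600 + 27×60 + 0) × 48 + 47 = 77807.
Real time: 77807 / (48) = 77807/48 s.
Target frame: (77807/48) × (25) = 1945175/48 ≈ 40524.479 → 40524.
At 25 labels/s: frame 40524 → 00:27:00:24.

00:27:00:24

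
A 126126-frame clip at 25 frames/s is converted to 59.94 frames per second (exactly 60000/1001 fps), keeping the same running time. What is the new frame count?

Target frames = source frames × (target rate / source rate) = 126126 × (60000/1001)/(25) = 126126 × 2400/1001 = 302400.

302400 frames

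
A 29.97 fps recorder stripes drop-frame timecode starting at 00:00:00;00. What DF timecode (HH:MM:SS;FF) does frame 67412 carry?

Each 10-minute DF block holds 10 × 60 × 30 − 9 × 2 = 17982 frames. 67412 ÷ 17982 → 3 full blocks, remainder 13466.
Within the partial block the first minute is 1800 frames and each further minute 1798, so 7 further minute boundaries passed. Total skipped labels = 18 × 3 + 2 × 7 = 68.
Non-drop label index = 67412 + 68 = 67480; at 30 labels/s that is 00:37:29:10, i.e. DF 00:37:29;10.

00:37:29;10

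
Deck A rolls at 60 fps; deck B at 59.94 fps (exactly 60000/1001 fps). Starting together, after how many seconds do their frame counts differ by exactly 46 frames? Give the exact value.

23023/30 seconds

The gap grows by |60000/1001 − 60| = 60/1001 frames per second.
Time for a 46-frame gap: 46 ÷ (60/1001) = 23023/30 s.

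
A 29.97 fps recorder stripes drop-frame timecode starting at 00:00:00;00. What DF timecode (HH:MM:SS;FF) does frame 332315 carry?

03:04:48;07

Each 10-minute DF block holds 10 × 60 × 30 − 9 × 2 = 17982 frames. 332315 ÷ 17982 → 18 full blocks, remainder 8639.
Within the partial block the first minute is 1800 frames and each further minute 1798, so 4 further minute boundaries passed. Total skipped labels = 18 × 18 + 2 × 4 = 332.
Non-drop label index = 332315 + 332 = 332647; at 30 labels/s that is 03:04:48:07, i.e. DF 03:04:48;07.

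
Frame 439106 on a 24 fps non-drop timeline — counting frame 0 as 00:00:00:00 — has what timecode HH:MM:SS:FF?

05:04:56:02

439106 ÷ 24 = 18296 full seconds, remainder 2 frames.
18296 s = 5 h 4 min 56 s.
Timecode: 05:04:56:02.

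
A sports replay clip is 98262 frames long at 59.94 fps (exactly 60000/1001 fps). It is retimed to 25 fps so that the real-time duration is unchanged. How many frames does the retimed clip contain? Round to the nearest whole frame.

Frames at target rate = 98262 × (25) / (60000/1001) = 16393377/400 ≈ 40983.442.
Nearest whole frame: 40983.

40983 frames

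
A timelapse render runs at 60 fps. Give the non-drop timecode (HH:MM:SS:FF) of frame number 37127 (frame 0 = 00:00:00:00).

00:10:18:47

37127 ÷ 60 = 618 full seconds, remainder 47 frames.
618 s = 0 h 10 min 18 s.
Timecode: 00:10:18:47.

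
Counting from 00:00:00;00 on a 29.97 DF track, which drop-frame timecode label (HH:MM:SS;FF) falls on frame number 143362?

01:19:43;16

Each 10-minute DF block holds 10 × 60 × 30 − 9 × 2 = 17982 frames. 143362 ÷ 17982 → 7 full blocks, remainder 17488.
Within the partial block the first minute is 1800 frames and each further minute 1798, so 9 further minute boundaries passed. Total skipped labels = 18 × 7 + 2 × 9 = 144.
Non-drop label index = 143362 + 144 = 143506; at 30 labels/s that is 01:19:43:16, i.e. DF 01:19:43;16.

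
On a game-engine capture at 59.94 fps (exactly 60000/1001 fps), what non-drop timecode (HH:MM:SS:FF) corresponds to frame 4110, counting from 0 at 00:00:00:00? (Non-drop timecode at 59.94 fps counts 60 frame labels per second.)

00:01:08:30

4110 ÷ 60 = 68 full seconds, remainder 30 frames.
68 s = 0 h 1 min 8 s.
Timecode: 00:01:08:30.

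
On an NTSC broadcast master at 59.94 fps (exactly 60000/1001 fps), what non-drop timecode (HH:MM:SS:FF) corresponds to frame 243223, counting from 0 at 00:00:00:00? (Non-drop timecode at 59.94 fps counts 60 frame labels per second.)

243223 ÷ 60 = 4053 full seconds, remainder 43 frames.
4053 s = 1 h 7 min 33 s.
Timecode: 01:07:33:43.

01:07:33:43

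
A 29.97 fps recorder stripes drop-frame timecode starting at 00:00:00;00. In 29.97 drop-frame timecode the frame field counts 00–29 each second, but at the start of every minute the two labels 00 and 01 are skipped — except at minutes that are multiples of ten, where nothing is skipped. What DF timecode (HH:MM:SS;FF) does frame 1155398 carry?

Ten DF minutes hold 17982 frames, so frame 1155398 lies in block 64 (frames 1150848–1168829) with 4550 frames into that block.
The block's first minute is 1800 frames and the rest 1798 each; 4550 frames reaches minute 2, so 64 × 18 + 2 × 2 = 1156 labels have been skipped so far.
Adding those back, label number 1155398 + 1156 = 1156554 at 30 labels/s is 38551 s + 24 f = 10 h 42 min 31 s frame 24, i.e. 10:42:31;24.

10:42:31;24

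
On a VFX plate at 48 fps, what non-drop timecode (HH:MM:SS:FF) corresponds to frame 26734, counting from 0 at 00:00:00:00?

00:09:16:46

26734 ÷ 48 = 556 full seconds, remainder 46 frames.
556 s = 0 h 9 min 16 s.
Timecode: 00:09:16:46.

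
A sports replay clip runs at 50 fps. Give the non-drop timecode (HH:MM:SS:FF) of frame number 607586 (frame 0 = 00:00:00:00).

03:22:31:36

607586 ÷ 50 = 12151 full seconds, remainder 36 frames.
12151 s = 3 h 22 min 31 s.
Timecode: 03:22:31:36.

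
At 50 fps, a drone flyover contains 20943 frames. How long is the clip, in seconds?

418.86 seconds

Running time = 20943 / (50) = 418.86 s.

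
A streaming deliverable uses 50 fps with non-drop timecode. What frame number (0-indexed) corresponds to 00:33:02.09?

frame 99109

Total seconds to the label: (0 × 3600 + 33 × 60 + 2) = 1982.
Frame index = 1982 × 50 + 9 = 99109.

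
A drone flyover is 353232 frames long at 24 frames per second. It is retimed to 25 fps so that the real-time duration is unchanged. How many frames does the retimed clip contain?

367950 frames

Target frames = source frames × (target rate / source rate) = 353232 × (25)/(24) = 353232 × 25/24 = 367950.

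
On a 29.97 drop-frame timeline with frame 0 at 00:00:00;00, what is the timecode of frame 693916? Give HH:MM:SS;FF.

06:25:53;20

Each 10-minute DF block holds 10 × 60 × 30 − 9 × 2 = 17982 frames. 693916 ÷ 17982 → 38 full blocks, remainder 10600.
Within the partial block the first minute is 1800 frames and each further minute 1798, so 5 further minute boundaries passed. Total skipped labels = 18 × 38 + 2 × 5 = 694.
Non-drop label index = 693916 + 694 = 694610; at 30 labels/s that is 06:25:53:20, i.e. DF 06:25:53;20.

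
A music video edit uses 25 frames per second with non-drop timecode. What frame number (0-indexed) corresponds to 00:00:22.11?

561

Total seconds to the label: (0 × 3600 + 0 × 60 + 22) = 22.
Frame index = 22 × 25 + 11 = 561.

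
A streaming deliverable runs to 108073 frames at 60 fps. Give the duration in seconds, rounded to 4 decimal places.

Running time = 108073 × 1/60 = 108073/60 s ≈ 1801.2167 s.

1801.2167 seconds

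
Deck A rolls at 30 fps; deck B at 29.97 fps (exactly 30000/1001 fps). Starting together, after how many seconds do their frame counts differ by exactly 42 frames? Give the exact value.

1401.4 seconds

The gap grows by |30000/1001 − 30| = 30/1001 frames per second.
Time for a 42-frame gap: 42 ÷ (30/1001) = 1401.4 s.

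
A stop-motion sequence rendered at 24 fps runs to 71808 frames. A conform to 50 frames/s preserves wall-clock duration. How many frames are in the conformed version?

Target frames = source frames × (target rate / source rate) = 71808 × (50)/(24) = 71808 × 25/12 = 149600.

149600 frames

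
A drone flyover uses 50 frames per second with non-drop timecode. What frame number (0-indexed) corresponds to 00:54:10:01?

Total seconds to the label: (0 × 3600 + 54 × 60 + 10) = 3250.
Frame index = 3250 × 50 + 1 = 162501.

162501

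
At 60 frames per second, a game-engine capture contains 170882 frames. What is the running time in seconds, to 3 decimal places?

2848.033 seconds

Running time = 170882 × 1/60 = 85441/30 s ≈ 2848.033 s.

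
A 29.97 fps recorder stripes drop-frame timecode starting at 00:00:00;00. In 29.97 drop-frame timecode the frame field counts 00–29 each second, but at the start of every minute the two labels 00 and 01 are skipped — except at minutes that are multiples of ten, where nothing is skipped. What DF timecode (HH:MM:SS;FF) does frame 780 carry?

00:00:26;00

Ten DF minutes hold 17982 frames, so frame 780 lies in block 0 (frames 0–17981) with 780 frames into that block.
The block's first minute is 1800 frames and the rest 1798 each; 780 frames reaches minute 0, so 0 × 18 + 0 × 2 = 0 labels have been skipped so far.
Adding those back, label number 780 + 0 = 780 at 30 labels/s is 26 s + 0 f = 0 h 0 min 26 s frame 0, i.e. 00:00:26;00.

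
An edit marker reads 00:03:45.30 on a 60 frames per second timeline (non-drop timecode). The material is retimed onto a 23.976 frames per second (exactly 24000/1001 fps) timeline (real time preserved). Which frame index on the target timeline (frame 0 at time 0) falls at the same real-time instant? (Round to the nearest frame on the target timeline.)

frame 5407

Source frame index: (0×3600 + 3×60 + 45) × 60 + 30 = 13530.
Real time: 13530 / (60) = 451/2 s.
Target frame: (451/2) × (24000/1001) = 492000/91 ≈ 5406.593 → 5407.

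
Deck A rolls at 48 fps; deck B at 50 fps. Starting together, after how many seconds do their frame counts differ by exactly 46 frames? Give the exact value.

23 seconds

The gap grows by |50 − 48| = 2 frames per second.
Time for a 46-frame gap: 46 ÷ (2) = 23 s.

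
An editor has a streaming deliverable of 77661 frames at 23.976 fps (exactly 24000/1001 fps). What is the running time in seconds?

Running time = 77661 / (24000/1001) = 3239.110875 s.

3239.110875 seconds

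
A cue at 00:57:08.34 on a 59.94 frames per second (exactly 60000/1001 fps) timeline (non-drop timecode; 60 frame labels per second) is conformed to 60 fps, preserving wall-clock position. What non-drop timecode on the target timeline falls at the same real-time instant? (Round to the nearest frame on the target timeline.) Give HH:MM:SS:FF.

Source frame index: (0×3600 + 57×60 + 8) × 60 + 34 = 205714.
Real time: 205714 / (60000/1001) = 102959857/30000 s.
Target frame: (102959857/30000) × (60) = 102959857/500 ≈ 205919.714 → 205920.
At 60 labels/s: frame 205920 → 00:57:12:00.

00:57:12:00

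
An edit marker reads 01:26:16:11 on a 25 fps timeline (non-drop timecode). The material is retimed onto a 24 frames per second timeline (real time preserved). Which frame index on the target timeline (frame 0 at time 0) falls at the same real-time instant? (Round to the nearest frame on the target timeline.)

frame 124235

Source frame index: (1×3600 + 26×60 + 16) × 25 + 11 = 129411.
Real time: 129411 / (25) = 129411/25 s.
Target frame: (129411/25) × (24) = 3105864/25 ≈ 124234.560 → 124235.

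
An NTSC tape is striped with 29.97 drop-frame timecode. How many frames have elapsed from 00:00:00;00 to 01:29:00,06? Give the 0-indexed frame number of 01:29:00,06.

160044

Complete 10-minute blocks: 8, each 17982 frames → 143856.
Remaining 9 whole minutes in the current block: 1800 + 8 × 1798 = 16184 frames.
Within the current minute: 0 × 30 + 6 − 2 = 4 (labels ;00/;01 skipped at this minute). Total = 143856 + 16184 + 4 = 160044.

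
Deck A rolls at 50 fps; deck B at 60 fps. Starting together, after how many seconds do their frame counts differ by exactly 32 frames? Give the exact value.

3.2 seconds

The gap grows by |60 − 50| = 10 frames per second.
Time for a 32-frame gap: 32 ÷ (10) = 3.2 s.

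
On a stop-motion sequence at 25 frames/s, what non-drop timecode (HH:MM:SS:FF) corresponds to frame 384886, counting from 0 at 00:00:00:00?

04:16:35:11

384886 ÷ 25 = 15395 full seconds, remainder 11 frames.
15395 s = 4 h 16 min 35 s.
Timecode: 04:16:35:11.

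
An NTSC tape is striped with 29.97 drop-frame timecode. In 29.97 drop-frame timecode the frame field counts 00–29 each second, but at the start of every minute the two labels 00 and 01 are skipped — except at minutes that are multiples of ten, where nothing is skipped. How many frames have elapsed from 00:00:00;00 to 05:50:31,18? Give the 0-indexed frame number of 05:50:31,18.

Complete 10-minute blocks: 35, each 17982 frames → 629370.
Remaining 0 whole minutes in the current block: 0 frames.
Within the current minute: 31 × 30 + 18 = 948. Total = 629370 + 0 + 948 = 630318.

630318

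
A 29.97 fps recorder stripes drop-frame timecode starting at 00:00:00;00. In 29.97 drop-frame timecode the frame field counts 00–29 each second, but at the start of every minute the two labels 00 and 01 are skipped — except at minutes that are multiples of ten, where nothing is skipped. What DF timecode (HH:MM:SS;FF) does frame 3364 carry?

00:01:52;06

Ten DF minutes hold 17982 frames, so frame 3364 lies in block 0 (frames 0–17981) with 3364 frames into that block.
The block's first minute is 1800 frames and the rest 1798 each; 3364 frames reaches minute 1, so 0 × 18 + 1 × 2 = 2 labels have been skipped so far.
Adding those back, label number 3364 + 2 = 3366 at 30 labels/s is 112 s + 6 f = 0 h 1 min 52 s frame 6, i.e. 00:01:52;06.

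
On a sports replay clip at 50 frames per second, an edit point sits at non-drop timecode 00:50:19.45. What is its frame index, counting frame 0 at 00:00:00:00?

Total seconds to the label: (0 × 3600 + 50 × 60 + 19) = 3019.
Frame index = 3019 × 50 + 45 = 150995.

150995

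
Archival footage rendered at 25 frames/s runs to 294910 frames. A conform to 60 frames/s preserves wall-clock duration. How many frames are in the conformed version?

Target frames = source frames × (target rate / source rate) = 294910 × (60)/(25) = 294910 × 12/5 = 707784.

707784 frames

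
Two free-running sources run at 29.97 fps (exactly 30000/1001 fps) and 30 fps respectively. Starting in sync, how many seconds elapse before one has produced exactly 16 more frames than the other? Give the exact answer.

8008/15 seconds

The gap grows by |30 − 30000/1001| = 30/1001 frames per second.
Time for a 16-frame gap: 16 ÷ (30/1001) = 8008/15 s.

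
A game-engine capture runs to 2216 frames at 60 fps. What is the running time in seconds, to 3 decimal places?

36.933 seconds

Running time = 2216 × 1/60 = 554/15 s ≈ 36.933 s.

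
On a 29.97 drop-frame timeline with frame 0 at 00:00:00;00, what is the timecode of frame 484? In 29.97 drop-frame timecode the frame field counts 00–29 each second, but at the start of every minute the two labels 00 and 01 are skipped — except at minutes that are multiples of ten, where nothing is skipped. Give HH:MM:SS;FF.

00:00:16;04

Ten DF minutes hold 17982 frames, so frame 484 lies in block 0 (frames 0–17981) with 484 frames into that block.
The block's first minute is 1800 frames and the rest 1798 each; 484 frames reaches minute 0, so 0 × 18 + 0 × 2 = 0 labels have been skipped so far.
Adding those back, label number 484 + 0 = 484 at 30 labels/s is 16 s + 4 f = 0 h 0 min 16 s frame 4, i.e. 00:00:16;04.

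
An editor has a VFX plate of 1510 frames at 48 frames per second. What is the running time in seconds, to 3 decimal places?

31.458 seconds

Running time = 1510 × 1/48 = 755/24 s ≈ 31.458 s.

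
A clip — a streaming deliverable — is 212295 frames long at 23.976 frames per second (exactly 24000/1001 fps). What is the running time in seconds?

Running time = 212295 / (24000/1001) = 8854.470625 s.

8854.470625 seconds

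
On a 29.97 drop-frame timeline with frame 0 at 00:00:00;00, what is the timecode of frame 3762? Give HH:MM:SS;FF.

Each 10-minute DF block holds 10 × 60 × 30 − 9 × 2 = 17982 frames. 3762 ÷ 17982 → 0 full blocks, remainder 3762.
Within the partial block the first minute is 1800 frames and each further minute 1798, so 2 further minute boundaries passed. Total skipped labels = 18 × 0 + 2 × 2 = 4.
Non-drop label index = 3762 + 4 = 3766; at 30 labels/s that is 00:02:05:16, i.e. DF 00:02:05;16.

00:02:05;16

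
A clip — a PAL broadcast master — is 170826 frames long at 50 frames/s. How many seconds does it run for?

3416.52 seconds

Running time = 170826 / (50) = 3416.52 s.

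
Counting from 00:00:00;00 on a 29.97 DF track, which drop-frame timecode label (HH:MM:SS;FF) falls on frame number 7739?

Ten DF minutes hold 17982 frames, so frame 7739 lies in block 0 (frames 0–17981) with 7739 frames into that block.
The block's first minute is 1800 frames and the rest 1798 each; 7739 frames reaches minute 4, so 0 × 18 + 4 × 2 = 8 labels have been skipped so far.
Adding those back, label number 7739 + 8 = 7747 at 30 labels/s is 258 s + 7 f = 0 h 4 min 18 s frame 7, i.e. 00:04:18;07.

00:04:18;07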